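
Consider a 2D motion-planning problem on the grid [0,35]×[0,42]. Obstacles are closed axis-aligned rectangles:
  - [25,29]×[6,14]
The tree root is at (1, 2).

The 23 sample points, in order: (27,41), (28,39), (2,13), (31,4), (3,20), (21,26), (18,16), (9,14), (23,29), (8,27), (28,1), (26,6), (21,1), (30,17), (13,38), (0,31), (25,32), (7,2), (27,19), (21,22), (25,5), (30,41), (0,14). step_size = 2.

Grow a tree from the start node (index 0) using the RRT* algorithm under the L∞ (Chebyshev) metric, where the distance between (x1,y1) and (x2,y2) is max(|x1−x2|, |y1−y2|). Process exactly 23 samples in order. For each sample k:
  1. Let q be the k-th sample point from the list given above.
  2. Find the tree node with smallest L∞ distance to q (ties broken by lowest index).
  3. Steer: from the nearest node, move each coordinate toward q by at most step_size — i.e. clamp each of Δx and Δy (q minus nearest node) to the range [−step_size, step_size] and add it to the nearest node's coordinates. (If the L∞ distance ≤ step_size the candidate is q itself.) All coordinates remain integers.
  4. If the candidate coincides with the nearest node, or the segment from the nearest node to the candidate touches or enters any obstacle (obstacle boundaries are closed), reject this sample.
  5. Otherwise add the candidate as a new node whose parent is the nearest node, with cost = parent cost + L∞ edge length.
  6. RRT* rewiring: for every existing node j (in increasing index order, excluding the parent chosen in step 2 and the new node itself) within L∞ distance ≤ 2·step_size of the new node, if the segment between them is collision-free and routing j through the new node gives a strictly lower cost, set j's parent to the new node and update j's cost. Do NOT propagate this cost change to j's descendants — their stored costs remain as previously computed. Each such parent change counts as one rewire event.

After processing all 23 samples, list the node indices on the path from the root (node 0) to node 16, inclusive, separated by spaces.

1. q=(27,41) nearest=0 d=39 new=(3,4) → add node 1 parent=0 cost=2
2. q=(28,39) nearest=1 d=35 new=(5,6) → add node 2 parent=1 cost=4
3. q=(2,13) nearest=2 d=7 new=(3,8) → add node 3 parent=2 cost=6
4. q=(31,4) nearest=2 d=26 new=(7,4) → add node 4 parent=2 cost=6
5. q=(3,20) nearest=3 d=12 new=(3,10) → add node 5 parent=3 cost=8
6. q=(21,26) nearest=3 d=18 new=(5,10) → add node 6 parent=3 cost=8
7. q=(18,16) nearest=4 d=12 new=(9,6) → add node 7 parent=4 cost=8
8. q=(9,14) nearest=6 d=4 new=(7,12) → add node 8 parent=6 cost=10
9. q=(23,29) nearest=8 d=17 new=(9,14) → add node 9 parent=8 cost=12
10. q=(8,27) nearest=9 d=13 new=(8,16) → add node 10 parent=9 cost=14
11. q=(28,1) nearest=7 d=19 new=(11,4) → add node 11 parent=7 cost=10
12. q=(26,6) nearest=11 d=15 new=(13,6) → add node 12 parent=11 cost=12
13. q=(21,1) nearest=12 d=8 new=(15,4) → add node 13 parent=12 cost=14
14. q=(30,17) nearest=13 d=15 new=(17,6) → add node 14 parent=13 cost=16
15. q=(13,38) nearest=10 d=22 new=(10,18) → add node 15 parent=10 cost=16
16. q=(0,31) nearest=15 d=13 new=(8,20) → add node 16 parent=15 cost=18
17. q=(25,32) nearest=15 d=15 new=(12,20) → add node 17 parent=15 cost=18
18. q=(7,2) nearest=4 d=2 new=(7,2) → add node 18 parent=4 cost=8
19. q=(27,19) nearest=14 d=13 new=(19,8) → add node 19 parent=14 cost=18
20. q=(21,22) nearest=17 d=9 new=(14,22) → add node 20 parent=17 cost=20
21. q=(25,5) nearest=19 d=6 new=(21,6) → add node 21 parent=19 cost=20
22. q=(30,41) nearest=20 d=19 new=(16,24) → add node 22 parent=20 cost=22
23. q=(0,14) nearest=5 d=4 new=(1,12) → add node 23 parent=5 cost=10

Path: 0 1 2 3 6 8 9 10 15 16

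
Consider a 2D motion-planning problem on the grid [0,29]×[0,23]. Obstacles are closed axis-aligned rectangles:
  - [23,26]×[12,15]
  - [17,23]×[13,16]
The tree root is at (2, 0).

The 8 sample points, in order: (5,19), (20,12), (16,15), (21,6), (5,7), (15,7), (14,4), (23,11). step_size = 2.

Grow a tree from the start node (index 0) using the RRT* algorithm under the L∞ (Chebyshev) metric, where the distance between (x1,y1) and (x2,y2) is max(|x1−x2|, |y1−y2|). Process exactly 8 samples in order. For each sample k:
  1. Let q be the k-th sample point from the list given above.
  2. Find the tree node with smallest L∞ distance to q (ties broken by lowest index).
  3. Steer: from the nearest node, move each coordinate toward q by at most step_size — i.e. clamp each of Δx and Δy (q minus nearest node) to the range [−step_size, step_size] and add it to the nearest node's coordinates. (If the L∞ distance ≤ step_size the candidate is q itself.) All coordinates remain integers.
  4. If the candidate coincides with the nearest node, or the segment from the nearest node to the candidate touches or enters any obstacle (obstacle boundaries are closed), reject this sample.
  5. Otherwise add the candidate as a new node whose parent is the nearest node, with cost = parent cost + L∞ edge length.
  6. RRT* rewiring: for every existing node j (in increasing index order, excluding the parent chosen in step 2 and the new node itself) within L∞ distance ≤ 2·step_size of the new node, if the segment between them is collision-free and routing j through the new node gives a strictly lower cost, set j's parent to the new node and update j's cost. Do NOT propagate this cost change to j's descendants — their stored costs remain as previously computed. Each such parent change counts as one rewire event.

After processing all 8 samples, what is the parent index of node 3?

Parent of node 3: 2

1. q=(5,19) nearest=0 d=19 new=(4,2) → add node 1 parent=0 cost=2
2. q=(20,12) nearest=1 d=16 new=(6,4) → add node 2 parent=1 cost=4
3. q=(16,15) nearest=2 d=11 new=(8,6) → add node 3 parent=2 cost=6
4. q=(21,6) nearest=3 d=13 new=(10,6) → add node 4 parent=3 cost=8
5. q=(5,7) nearest=2 d=3 new=(5,6) → add node 5 parent=2 cost=6
6. q=(15,7) nearest=4 d=5 new=(12,7) → add node 6 parent=4 cost=10
7. q=(14,4) nearest=6 d=3 new=(14,5) → add node 7 parent=6 cost=12
8. q=(23,11) nearest=7 d=9 new=(16,7) → add node 8 parent=7 cost=14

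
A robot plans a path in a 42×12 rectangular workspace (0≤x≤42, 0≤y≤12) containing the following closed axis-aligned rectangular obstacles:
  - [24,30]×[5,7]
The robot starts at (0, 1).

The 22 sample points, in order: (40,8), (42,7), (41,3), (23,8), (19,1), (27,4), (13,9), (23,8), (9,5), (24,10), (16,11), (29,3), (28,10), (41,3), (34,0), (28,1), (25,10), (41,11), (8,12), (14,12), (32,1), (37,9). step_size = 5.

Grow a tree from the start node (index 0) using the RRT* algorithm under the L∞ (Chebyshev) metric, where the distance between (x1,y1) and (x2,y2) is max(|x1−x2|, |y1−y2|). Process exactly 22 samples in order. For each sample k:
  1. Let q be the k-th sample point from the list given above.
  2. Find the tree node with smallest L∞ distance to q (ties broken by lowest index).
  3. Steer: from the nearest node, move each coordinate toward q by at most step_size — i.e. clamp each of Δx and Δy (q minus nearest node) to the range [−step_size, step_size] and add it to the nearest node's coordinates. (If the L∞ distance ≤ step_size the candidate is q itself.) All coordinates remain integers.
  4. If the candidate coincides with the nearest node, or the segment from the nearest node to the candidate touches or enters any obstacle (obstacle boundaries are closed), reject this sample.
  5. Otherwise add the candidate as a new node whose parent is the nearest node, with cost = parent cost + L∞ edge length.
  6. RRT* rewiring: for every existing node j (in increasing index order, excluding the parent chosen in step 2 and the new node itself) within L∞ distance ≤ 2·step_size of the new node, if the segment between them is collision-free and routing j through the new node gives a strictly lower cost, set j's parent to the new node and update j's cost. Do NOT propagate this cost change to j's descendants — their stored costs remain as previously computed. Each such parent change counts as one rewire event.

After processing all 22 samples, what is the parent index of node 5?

Parent of node 5: 3

1. q=(40,8) nearest=0 d=40 new=(5,6) → add node 1 parent=0 cost=5
2. q=(42,7) nearest=1 d=37 new=(10,7) → add node 2 parent=1 cost=10
3. q=(41,3) nearest=2 d=31 new=(15,3) → add node 3 parent=2 cost=15
4. q=(23,8) nearest=3 d=8 new=(20,8) → add node 4 parent=3 cost=20
5. q=(19,1) nearest=3 d=4 new=(19,1) → add node 5 parent=3 cost=19
6. q=(27,4) nearest=4 d=7 new=(25,4) → add node 6 parent=4 cost=25
7. q=(13,9) nearest=2 d=3 new=(13,9) → add node 7 parent=2 cost=13
8. q=(23,8) nearest=4 d=3 new=(23,8) → add node 8 parent=4 cost=23
9. q=(9,5) nearest=2 d=2 new=(9,5) → add node 9 parent=2 cost=12
10. q=(24,10) nearest=8 d=2 new=(24,10) → add node 10 parent=8 cost=25
11. q=(16,11) nearest=7 d=3 new=(16,11) → add node 11 parent=7 cost=16; rewire 10→11 (24<25)
12. q=(29,3) nearest=6 d=4 new=(29,3) → add node 12 parent=6 cost=29
13. q=(28,10) nearest=10 d=4 new=(28,10) → add node 13 parent=10 cost=28
14. q=(41,3) nearest=12 d=12 new=(34,3) → add node 14 parent=12 cost=34
15. q=(34,0) nearest=14 d=3 new=(34,0) → add node 15 parent=14 cost=37
16. q=(28,1) nearest=12 d=2 new=(28,1) → add node 16 parent=12 cost=31
17. q=(25,10) nearest=10 d=1 new=(25,10) → add node 17 parent=10 cost=25
18. q=(41,11) nearest=14 d=8 new=(39,8) → add node 18 parent=14 cost=39
19. q=(8,12) nearest=2 d=5 new=(8,12) → add node 19 parent=2 cost=15
20. q=(14,12) nearest=11 d=2 new=(14,12) → add node 20 parent=11 cost=18
21. q=(32,1) nearest=14 d=2 new=(32,1) → add node 21 parent=14 cost=36
22. q=(37,9) nearest=18 d=2 new=(37,9) → add node 22 parent=18 cost=41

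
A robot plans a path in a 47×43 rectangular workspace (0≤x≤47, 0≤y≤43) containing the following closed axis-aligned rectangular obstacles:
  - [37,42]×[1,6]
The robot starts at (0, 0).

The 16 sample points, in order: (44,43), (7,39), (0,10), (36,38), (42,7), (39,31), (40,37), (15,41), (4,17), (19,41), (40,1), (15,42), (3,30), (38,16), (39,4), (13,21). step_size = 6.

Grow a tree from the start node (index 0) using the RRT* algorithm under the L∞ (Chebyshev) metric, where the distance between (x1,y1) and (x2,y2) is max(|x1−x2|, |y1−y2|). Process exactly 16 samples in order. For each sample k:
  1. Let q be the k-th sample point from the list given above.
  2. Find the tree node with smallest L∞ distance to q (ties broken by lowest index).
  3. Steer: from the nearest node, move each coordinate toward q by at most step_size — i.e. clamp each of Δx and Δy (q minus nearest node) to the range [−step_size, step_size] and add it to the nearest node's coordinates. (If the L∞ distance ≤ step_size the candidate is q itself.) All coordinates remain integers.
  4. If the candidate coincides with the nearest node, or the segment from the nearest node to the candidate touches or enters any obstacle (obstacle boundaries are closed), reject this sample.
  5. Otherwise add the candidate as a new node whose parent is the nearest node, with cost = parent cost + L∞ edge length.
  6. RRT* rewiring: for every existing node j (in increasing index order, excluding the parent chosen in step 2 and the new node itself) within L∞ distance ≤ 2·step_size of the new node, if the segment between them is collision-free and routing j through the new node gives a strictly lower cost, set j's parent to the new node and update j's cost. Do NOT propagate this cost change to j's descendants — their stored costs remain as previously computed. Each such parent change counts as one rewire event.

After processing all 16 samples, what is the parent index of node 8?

1. q=(44,43) nearest=0 d=44 new=(6,6) → add node 1 parent=0 cost=6
2. q=(7,39) nearest=1 d=33 new=(7,12) → add node 2 parent=1 cost=12
3. q=(0,10) nearest=1 d=6 new=(0,10) → add node 3 parent=1 cost=12
4. q=(36,38) nearest=2 d=29 new=(13,18) → add node 4 parent=2 cost=18
5. q=(42,7) nearest=4 d=29 new=(19,12) → add node 5 parent=4 cost=24
6. q=(39,31) nearest=5 d=20 new=(25,18) → add node 6 parent=5 cost=30
7. q=(40,37) nearest=6 d=19 new=(31,24) → add node 7 parent=6 cost=36
8. q=(15,41) nearest=7 d=17 new=(25,30) → add node 8 parent=7 cost=42
9. q=(4,17) nearest=2 d=5 new=(4,17) → add node 9 parent=2 cost=17
10. q=(19,41) nearest=8 d=11 new=(19,36) → add node 10 parent=8 cost=48
11. q=(40,1) nearest=6 d=17 new=(31,12) → add node 11 parent=6 cost=36
12. q=(15,42) nearest=10 d=6 new=(15,42) → add node 12 parent=10 cost=54
13. q=(3,30) nearest=4 d=12 new=(7,24) → add node 13 parent=4 cost=24; rewire 10→13 (36<48)
14. q=(38,16) nearest=11 d=7 new=(37,16) → add node 14 parent=11 cost=42
15. q=(39,4) nearest=11 d=8 new=(37,6) → blocked by [37,42]×[1,6], reject
16. q=(13,21) nearest=4 d=3 new=(13,21) → add node 15 parent=4 cost=21; rewire 8→15 (33<42)

Parent of node 8: 15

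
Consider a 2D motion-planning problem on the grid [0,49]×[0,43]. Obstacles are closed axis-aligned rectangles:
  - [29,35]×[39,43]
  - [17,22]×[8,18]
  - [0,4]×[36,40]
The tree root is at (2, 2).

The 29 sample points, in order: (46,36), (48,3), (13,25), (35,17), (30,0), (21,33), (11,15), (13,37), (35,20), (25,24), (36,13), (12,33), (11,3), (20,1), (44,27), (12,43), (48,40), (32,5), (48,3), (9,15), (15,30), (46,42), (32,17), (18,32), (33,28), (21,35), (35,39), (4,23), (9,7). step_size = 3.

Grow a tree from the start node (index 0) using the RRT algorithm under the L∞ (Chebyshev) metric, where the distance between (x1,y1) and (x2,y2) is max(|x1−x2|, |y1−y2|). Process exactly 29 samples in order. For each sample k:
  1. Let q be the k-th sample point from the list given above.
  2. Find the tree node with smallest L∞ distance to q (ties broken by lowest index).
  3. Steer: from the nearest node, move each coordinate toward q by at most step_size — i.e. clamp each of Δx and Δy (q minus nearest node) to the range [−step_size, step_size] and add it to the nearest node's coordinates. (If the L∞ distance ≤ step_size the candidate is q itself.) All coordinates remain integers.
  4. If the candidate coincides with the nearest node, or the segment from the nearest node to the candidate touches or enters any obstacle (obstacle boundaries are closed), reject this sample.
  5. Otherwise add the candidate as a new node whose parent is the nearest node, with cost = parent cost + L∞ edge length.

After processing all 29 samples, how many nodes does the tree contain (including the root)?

Node count: 29

1. q=(46,36) nearest=0 d=44 new=(5,5) → add node 1 parent=0 cost=3
2. q=(48,3) nearest=1 d=43 new=(8,3) → add node 2 parent=1 cost=6
3. q=(13,25) nearest=1 d=20 new=(8,8) → add node 3 parent=1 cost=6
4. q=(35,17) nearest=2 d=27 new=(11,6) → add node 4 parent=2 cost=9
5. q=(30,0) nearest=4 d=19 new=(14,3) → add node 5 parent=4 cost=12
6. q=(21,33) nearest=3 d=25 new=(11,11) → add node 6 parent=3 cost=9
7. q=(11,15) nearest=6 d=4 new=(11,14) → add node 7 parent=6 cost=12
8. q=(13,37) nearest=7 d=23 new=(13,17) → add node 8 parent=7 cost=15
9. q=(35,20) nearest=5 d=21 new=(17,6) → add node 9 parent=5 cost=15
10. q=(25,24) nearest=8 d=12 new=(16,20) → add node 10 parent=8 cost=18
11. q=(36,13) nearest=9 d=19 new=(20,9) → blocked by [17,22]×[8,18], reject
12. q=(12,33) nearest=10 d=13 new=(13,23) → add node 11 parent=10 cost=21
13. q=(11,3) nearest=2 d=3 new=(11,3) → add node 12 parent=2 cost=9
14. q=(20,1) nearest=9 d=5 new=(20,3) → add node 13 parent=9 cost=18
15. q=(44,27) nearest=13 d=24 new=(23,6) → add node 14 parent=13 cost=21
16. q=(12,43) nearest=11 d=20 new=(12,26) → add node 15 parent=11 cost=24
17. q=(48,40) nearest=10 d=32 new=(19,23) → add node 16 parent=10 cost=21
18. q=(32,5) nearest=14 d=9 new=(26,5) → add node 17 parent=14 cost=24
19. q=(48,3) nearest=17 d=22 new=(29,3) → add node 18 parent=17 cost=27
20. q=(9,15) nearest=7 d=2 new=(9,15) → add node 19 parent=7 cost=14
21. q=(15,30) nearest=15 d=4 new=(15,29) → add node 20 parent=15 cost=27
22. q=(46,42) nearest=16 d=27 new=(22,26) → add node 21 parent=16 cost=24
23. q=(32,17) nearest=21 d=10 new=(25,23) → add node 22 parent=21 cost=27
24. q=(18,32) nearest=20 d=3 new=(18,32) → add node 23 parent=20 cost=30
25. q=(33,28) nearest=22 d=8 new=(28,26) → add node 24 parent=22 cost=30
26. q=(21,35) nearest=23 d=3 new=(21,35) → add node 25 parent=23 cost=33
27. q=(35,39) nearest=21 d=13 new=(25,29) → add node 26 parent=21 cost=27
28. q=(4,23) nearest=15 d=8 new=(9,23) → add node 27 parent=15 cost=27
29. q=(9,7) nearest=3 d=1 new=(9,7) → add node 28 parent=3 cost=7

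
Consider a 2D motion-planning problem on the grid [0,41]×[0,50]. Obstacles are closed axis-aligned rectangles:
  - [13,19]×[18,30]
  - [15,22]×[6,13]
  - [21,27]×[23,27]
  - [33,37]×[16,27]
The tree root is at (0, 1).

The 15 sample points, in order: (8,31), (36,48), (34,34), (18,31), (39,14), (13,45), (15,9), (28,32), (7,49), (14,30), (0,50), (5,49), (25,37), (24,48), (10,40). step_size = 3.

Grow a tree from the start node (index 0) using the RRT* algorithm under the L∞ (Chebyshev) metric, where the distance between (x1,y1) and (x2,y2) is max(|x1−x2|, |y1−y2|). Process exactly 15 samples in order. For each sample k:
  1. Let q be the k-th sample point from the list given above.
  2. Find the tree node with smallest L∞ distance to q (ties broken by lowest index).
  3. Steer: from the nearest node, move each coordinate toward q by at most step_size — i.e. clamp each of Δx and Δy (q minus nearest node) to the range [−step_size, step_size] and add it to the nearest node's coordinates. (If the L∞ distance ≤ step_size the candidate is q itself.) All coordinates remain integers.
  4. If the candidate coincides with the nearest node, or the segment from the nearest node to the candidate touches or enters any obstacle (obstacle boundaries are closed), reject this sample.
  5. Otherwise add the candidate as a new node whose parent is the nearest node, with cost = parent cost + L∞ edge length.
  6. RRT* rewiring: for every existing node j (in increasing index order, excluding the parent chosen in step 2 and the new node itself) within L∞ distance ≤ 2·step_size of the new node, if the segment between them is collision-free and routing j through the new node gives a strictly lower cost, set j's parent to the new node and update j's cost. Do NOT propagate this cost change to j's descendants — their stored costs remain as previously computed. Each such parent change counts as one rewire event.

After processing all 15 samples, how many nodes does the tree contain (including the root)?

1. q=(8,31) nearest=0 d=30 new=(3,4) → add node 1 parent=0 cost=3
2. q=(36,48) nearest=1 d=44 new=(6,7) → add node 2 parent=1 cost=6
3. q=(34,34) nearest=2 d=28 new=(9,10) → add node 3 parent=2 cost=9
4. q=(18,31) nearest=3 d=21 new=(12,13) → add node 4 parent=3 cost=12
5. q=(39,14) nearest=4 d=27 new=(15,14) → add node 5 parent=4 cost=15
6. q=(13,45) nearest=5 d=31 new=(13,17) → add node 6 parent=5 cost=18
7. q=(15,9) nearest=4 d=4 new=(15,10) → blocked by [15,22]×[6,13], reject
8. q=(28,32) nearest=6 d=15 new=(16,20) → blocked by [13,19]×[18,30], reject
9. q=(7,49) nearest=6 d=32 new=(10,20) → add node 7 parent=6 cost=21
10. q=(14,30) nearest=7 d=10 new=(13,23) → blocked by [13,19]×[18,30], reject
11. q=(0,50) nearest=7 d=30 new=(7,23) → add node 8 parent=7 cost=24
12. q=(5,49) nearest=8 d=26 new=(5,26) → add node 9 parent=8 cost=27
13. q=(25,37) nearest=7 d=17 new=(13,23) → blocked by [13,19]×[18,30], reject
14. q=(24,48) nearest=9 d=22 new=(8,29) → add node 10 parent=9 cost=30
15. q=(10,40) nearest=10 d=11 new=(10,32) → add node 11 parent=10 cost=33

Node count: 12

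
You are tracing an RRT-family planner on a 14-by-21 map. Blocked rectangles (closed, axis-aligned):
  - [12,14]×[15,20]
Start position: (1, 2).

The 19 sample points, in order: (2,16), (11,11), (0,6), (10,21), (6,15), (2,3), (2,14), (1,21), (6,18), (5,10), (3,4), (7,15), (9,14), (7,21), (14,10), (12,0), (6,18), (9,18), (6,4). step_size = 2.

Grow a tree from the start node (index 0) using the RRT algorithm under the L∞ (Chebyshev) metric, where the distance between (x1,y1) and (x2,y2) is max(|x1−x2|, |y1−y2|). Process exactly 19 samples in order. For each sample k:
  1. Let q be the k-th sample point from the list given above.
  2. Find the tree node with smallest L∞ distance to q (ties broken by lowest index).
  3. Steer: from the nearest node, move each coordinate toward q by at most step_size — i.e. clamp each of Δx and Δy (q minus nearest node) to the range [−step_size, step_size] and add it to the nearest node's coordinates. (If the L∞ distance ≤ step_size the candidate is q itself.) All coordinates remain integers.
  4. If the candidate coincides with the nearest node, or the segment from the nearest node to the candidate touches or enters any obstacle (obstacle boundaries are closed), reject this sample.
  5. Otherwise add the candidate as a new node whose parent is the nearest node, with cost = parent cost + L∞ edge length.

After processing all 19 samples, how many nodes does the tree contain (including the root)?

1. q=(2,16) nearest=0 d=14 new=(2,4) → add node 1 parent=0 cost=2
2. q=(11,11) nearest=1 d=9 new=(4,6) → add node 2 parent=1 cost=4
3. q=(0,6) nearest=1 d=2 new=(0,6) → add node 3 parent=1 cost=4
4. q=(10,21) nearest=2 d=15 new=(6,8) → add node 4 parent=2 cost=6
5. q=(6,15) nearest=4 d=7 new=(6,10) → add node 5 parent=4 cost=8
6. q=(2,3) nearest=0 d=1 new=(2,3) → add node 6 parent=0 cost=1
7. q=(2,14) nearest=5 d=4 new=(4,12) → add node 7 parent=5 cost=10
8. q=(1,21) nearest=7 d=9 new=(2,14) → add node 8 parent=7 cost=12
9. q=(6,18) nearest=8 d=4 new=(4,16) → add node 9 parent=8 cost=14
10. q=(5,10) nearest=5 d=1 new=(5,10) → add node 10 parent=5 cost=9
11. q=(3,4) nearest=1 d=1 new=(3,4) → add node 11 parent=1 cost=3
12. q=(7,15) nearest=7 d=3 new=(6,14) → add node 12 parent=7 cost=12
13. q=(9,14) nearest=12 d=3 new=(8,14) → add node 13 parent=12 cost=14
14. q=(7,21) nearest=9 d=5 new=(6,18) → add node 14 parent=9 cost=16
15. q=(14,10) nearest=13 d=6 new=(10,12) → add node 15 parent=13 cost=16
16. q=(12,0) nearest=2 d=8 new=(6,4) → add node 16 parent=2 cost=6
17. q=(6,18) nearest=14 d=0 → coincident, reject
18. q=(9,18) nearest=14 d=3 new=(8,18) → add node 17 parent=14 cost=18
19. q=(6,4) nearest=16 d=0 → coincident, reject

Node count: 18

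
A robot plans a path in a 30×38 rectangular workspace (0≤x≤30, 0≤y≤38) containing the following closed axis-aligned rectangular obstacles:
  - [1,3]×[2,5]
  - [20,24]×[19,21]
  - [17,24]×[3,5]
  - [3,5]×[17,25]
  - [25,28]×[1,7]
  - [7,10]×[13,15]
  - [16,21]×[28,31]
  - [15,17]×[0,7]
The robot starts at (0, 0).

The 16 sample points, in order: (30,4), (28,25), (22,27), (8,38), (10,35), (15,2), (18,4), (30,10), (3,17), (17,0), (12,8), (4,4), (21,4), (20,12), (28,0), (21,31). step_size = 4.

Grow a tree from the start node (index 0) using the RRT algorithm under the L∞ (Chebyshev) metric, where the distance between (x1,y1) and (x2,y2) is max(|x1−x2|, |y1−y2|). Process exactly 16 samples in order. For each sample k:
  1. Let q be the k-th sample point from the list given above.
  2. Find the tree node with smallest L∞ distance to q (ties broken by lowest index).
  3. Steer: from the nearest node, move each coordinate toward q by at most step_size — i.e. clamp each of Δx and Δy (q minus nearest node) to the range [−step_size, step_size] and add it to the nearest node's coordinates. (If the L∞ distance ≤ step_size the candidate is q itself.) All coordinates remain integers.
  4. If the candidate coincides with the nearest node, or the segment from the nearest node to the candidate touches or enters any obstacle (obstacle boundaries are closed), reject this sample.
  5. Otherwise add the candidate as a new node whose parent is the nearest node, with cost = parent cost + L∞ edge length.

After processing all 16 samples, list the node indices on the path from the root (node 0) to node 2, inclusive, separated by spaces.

1. q=(30,4) nearest=0 d=30 new=(4,4) → blocked by [1,3]×[2,5], reject
2. q=(28,25) nearest=0 d=28 new=(4,4) → blocked by [1,3]×[2,5], reject
3. q=(22,27) nearest=0 d=27 new=(4,4) → blocked by [1,3]×[2,5], reject
4. q=(8,38) nearest=0 d=38 new=(4,4) → blocked by [1,3]×[2,5], reject
5. q=(10,35) nearest=0 d=35 new=(4,4) → blocked by [1,3]×[2,5], reject
6. q=(15,2) nearest=0 d=15 new=(4,2) → add node 1 parent=0 cost=4
7. q=(18,4) nearest=1 d=14 new=(8,4) → add node 2 parent=1 cost=8
8. q=(30,10) nearest=2 d=22 new=(12,8) → add node 3 parent=2 cost=12
9. q=(3,17) nearest=3 d=9 new=(8,12) → add node 4 parent=3 cost=16
10. q=(17,0) nearest=3 d=8 new=(16,4) → blocked by [15,17]×[0,7], reject
11. q=(12,8) nearest=3 d=0 → coincident, reject
12. q=(4,4) nearest=1 d=2 new=(4,4) → add node 5 parent=1 cost=6
13. q=(21,4) nearest=3 d=9 new=(16,4) → blocked by [15,17]×[0,7], reject
14. q=(20,12) nearest=3 d=8 new=(16,12) → add node 6 parent=3 cost=16
15. q=(28,0) nearest=6 d=12 new=(20,8) → add node 7 parent=6 cost=20
16. q=(21,31) nearest=4 d=19 new=(12,16) → blocked by [7,10]×[13,15], reject

Path: 0 1 2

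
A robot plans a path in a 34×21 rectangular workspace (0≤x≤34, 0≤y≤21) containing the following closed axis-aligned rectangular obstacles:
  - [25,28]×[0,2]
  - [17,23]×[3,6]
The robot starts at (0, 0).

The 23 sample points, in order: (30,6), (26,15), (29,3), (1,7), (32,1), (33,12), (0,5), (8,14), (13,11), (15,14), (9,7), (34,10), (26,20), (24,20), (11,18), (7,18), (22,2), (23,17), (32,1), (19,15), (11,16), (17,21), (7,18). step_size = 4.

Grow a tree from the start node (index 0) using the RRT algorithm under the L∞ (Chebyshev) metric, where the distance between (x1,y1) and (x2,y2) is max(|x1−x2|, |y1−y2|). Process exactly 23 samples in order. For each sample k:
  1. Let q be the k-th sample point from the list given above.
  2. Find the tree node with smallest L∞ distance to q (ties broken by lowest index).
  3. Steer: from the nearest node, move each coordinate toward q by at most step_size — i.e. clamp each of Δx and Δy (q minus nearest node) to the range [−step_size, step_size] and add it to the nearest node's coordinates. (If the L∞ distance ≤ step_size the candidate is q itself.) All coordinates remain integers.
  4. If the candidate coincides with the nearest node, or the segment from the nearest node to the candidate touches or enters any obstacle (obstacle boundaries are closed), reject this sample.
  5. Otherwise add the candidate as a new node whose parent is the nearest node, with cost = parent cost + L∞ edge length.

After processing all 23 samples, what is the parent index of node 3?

Parent of node 3: 2

1. q=(30,6) nearest=0 d=30 new=(4,4) → add node 1 parent=0 cost=4
2. q=(26,15) nearest=1 d=22 new=(8,8) → add node 2 parent=1 cost=8
3. q=(29,3) nearest=2 d=21 new=(12,4) → add node 3 parent=2 cost=12
4. q=(1,7) nearest=1 d=3 new=(1,7) → add node 4 parent=1 cost=7
5. q=(32,1) nearest=3 d=20 new=(16,1) → add node 5 parent=3 cost=16
6. q=(33,12) nearest=5 d=17 new=(20,5) → blocked by [17,23]×[3,6], reject
7. q=(0,5) nearest=4 d=2 new=(0,5) → add node 6 parent=4 cost=9
8. q=(8,14) nearest=2 d=6 new=(8,12) → add node 7 parent=2 cost=12
9. q=(13,11) nearest=2 d=5 new=(12,11) → add node 8 parent=2 cost=12
10. q=(15,14) nearest=8 d=3 new=(15,14) → add node 9 parent=8 cost=15
11. q=(9,7) nearest=2 d=1 new=(9,7) → add node 10 parent=2 cost=9
12. q=(34,10) nearest=5 d=18 new=(20,5) → blocked by [17,23]×[3,6], reject
13. q=(26,20) nearest=9 d=11 new=(19,18) → add node 11 parent=9 cost=19
14. q=(24,20) nearest=11 d=5 new=(23,20) → add node 12 parent=11 cost=23
15. q=(11,18) nearest=9 d=4 new=(11,18) → add node 13 parent=9 cost=19
16. q=(7,18) nearest=13 d=4 new=(7,18) → add node 14 parent=13 cost=23
17. q=(22,2) nearest=5 d=6 new=(20,2) → add node 15 parent=5 cost=20
18. q=(23,17) nearest=12 d=3 new=(23,17) → add node 16 parent=12 cost=26
19. q=(32,1) nearest=15 d=12 new=(24,1) → add node 17 parent=15 cost=24
20. q=(19,15) nearest=11 d=3 new=(19,15) → add node 18 parent=11 cost=22
21. q=(11,16) nearest=13 d=2 new=(11,16) → add node 19 parent=13 cost=21
22. q=(17,21) nearest=11 d=3 new=(17,21) → add node 20 parent=11 cost=22
23. q=(7,18) nearest=14 d=0 → coincident, reject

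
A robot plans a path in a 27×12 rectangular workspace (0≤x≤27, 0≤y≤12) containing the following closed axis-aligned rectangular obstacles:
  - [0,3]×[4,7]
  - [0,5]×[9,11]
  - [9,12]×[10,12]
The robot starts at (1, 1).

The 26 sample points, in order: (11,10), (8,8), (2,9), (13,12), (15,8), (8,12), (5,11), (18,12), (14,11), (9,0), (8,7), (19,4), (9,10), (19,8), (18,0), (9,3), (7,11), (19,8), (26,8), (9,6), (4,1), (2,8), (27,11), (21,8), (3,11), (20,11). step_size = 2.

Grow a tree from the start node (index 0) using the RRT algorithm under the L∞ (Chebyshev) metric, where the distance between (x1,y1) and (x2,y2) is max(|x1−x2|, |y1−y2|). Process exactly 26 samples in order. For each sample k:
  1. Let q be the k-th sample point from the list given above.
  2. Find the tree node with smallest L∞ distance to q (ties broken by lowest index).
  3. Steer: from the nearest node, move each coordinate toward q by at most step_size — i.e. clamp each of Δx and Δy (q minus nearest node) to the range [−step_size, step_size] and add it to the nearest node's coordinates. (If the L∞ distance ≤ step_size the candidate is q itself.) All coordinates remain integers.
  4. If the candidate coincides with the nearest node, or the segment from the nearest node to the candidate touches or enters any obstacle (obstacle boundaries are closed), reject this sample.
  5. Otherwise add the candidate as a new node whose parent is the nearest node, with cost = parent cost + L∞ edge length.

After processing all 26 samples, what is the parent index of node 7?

1. q=(11,10) nearest=0 d=10 new=(3,3) → add node 1 parent=0 cost=2
2. q=(8,8) nearest=1 d=5 new=(5,5) → add node 2 parent=1 cost=4
3. q=(2,9) nearest=2 d=4 new=(3,7) → blocked by [0,3]×[4,7], reject
4. q=(13,12) nearest=2 d=8 new=(7,7) → add node 3 parent=2 cost=6
5. q=(15,8) nearest=3 d=8 new=(9,8) → add node 4 parent=3 cost=8
6. q=(8,12) nearest=4 d=4 new=(8,10) → add node 5 parent=4 cost=10
7. q=(5,11) nearest=5 d=3 new=(6,11) → add node 6 parent=5 cost=12
8. q=(18,12) nearest=4 d=9 new=(11,10) → blocked by [9,12]×[10,12], reject
9. q=(14,11) nearest=4 d=5 new=(11,10) → blocked by [9,12]×[10,12], reject
10. q=(9,0) nearest=2 d=5 new=(7,3) → add node 7 parent=2 cost=6
11. q=(8,7) nearest=3 d=1 new=(8,7) → add node 8 parent=3 cost=7
12. q=(19,4) nearest=4 d=10 new=(11,6) → add node 9 parent=4 cost=10
13. q=(9,10) nearest=5 d=1 new=(9,10) → blocked by [9,12]×[10,12], reject
14. q=(19,8) nearest=9 d=8 new=(13,8) → add node 10 parent=9 cost=12
15. q=(18,0) nearest=9 d=7 new=(13,4) → add node 11 parent=9 cost=12
16. q=(9,3) nearest=7 d=2 new=(9,3) → add node 12 parent=7 cost=8
17. q=(7,11) nearest=5 d=1 new=(7,11) → add node 13 parent=5 cost=11
18. q=(19,8) nearest=10 d=6 new=(15,8) → add node 14 parent=10 cost=14
19. q=(26,8) nearest=14 d=11 new=(17,8) → add node 15 parent=14 cost=16
20. q=(9,6) nearest=8 d=1 new=(9,6) → add node 16 parent=8 cost=8
21. q=(4,1) nearest=1 d=2 new=(4,1) → add node 17 parent=1 cost=4
22. q=(2,8) nearest=2 d=3 new=(3,7) → blocked by [0,3]×[4,7], reject
23. q=(27,11) nearest=15 d=10 new=(19,10) → add node 18 parent=15 cost=18
24. q=(21,8) nearest=18 d=2 new=(21,8) → add node 19 parent=18 cost=20
25. q=(3,11) nearest=6 d=3 new=(4,11) → blocked by [0,5]×[9,11], reject
26. q=(20,11) nearest=18 d=1 new=(20,11) → add node 20 parent=18 cost=19

Parent of node 7: 2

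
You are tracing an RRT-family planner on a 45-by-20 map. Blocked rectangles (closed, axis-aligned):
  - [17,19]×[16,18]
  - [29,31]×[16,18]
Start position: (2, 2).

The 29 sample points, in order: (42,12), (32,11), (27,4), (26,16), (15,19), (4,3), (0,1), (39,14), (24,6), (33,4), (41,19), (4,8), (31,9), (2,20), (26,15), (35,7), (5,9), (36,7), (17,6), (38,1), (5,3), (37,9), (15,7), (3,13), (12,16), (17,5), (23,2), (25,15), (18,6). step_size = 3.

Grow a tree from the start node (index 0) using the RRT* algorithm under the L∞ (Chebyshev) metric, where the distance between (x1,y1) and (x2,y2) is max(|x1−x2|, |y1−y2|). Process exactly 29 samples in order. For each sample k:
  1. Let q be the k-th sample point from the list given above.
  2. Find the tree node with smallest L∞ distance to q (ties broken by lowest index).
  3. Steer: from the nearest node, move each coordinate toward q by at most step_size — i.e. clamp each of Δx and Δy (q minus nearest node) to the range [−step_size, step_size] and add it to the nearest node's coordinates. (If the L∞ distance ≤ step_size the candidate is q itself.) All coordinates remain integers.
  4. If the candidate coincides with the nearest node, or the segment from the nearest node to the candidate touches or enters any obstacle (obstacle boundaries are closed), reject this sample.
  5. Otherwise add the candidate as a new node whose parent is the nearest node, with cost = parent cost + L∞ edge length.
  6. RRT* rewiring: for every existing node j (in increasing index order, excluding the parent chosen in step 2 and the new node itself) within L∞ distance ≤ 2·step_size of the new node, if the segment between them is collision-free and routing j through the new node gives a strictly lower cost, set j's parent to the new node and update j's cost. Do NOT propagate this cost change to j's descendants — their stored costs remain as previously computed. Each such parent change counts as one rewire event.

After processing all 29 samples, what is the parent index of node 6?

Parent of node 6: 0

1. q=(42,12) nearest=0 d=40 new=(5,5) → add node 1 parent=0 cost=3
2. q=(32,11) nearest=1 d=27 new=(8,8) → add node 2 parent=1 cost=6
3. q=(27,4) nearest=2 d=19 new=(11,5) → add node 3 parent=2 cost=9
4. q=(26,16) nearest=3 d=15 new=(14,8) → add node 4 parent=3 cost=12
5. q=(15,19) nearest=2 d=11 new=(11,11) → add node 5 parent=2 cost=9
6. q=(4,3) nearest=0 d=2 new=(4,3) → add node 6 parent=0 cost=2
7. q=(0,1) nearest=0 d=2 new=(0,1) → add node 7 parent=0 cost=2
8. q=(39,14) nearest=4 d=25 new=(17,11) → add node 8 parent=4 cost=15
9. q=(24,6) nearest=8 d=7 new=(20,8) → add node 9 parent=8 cost=18
10. q=(33,4) nearest=9 d=13 new=(23,5) → add node 10 parent=9 cost=21
11. q=(41,19) nearest=10 d=18 new=(26,8) → add node 11 parent=10 cost=24
12. q=(4,8) nearest=1 d=3 new=(4,8) → add node 12 parent=1 cost=6
13. q=(31,9) nearest=11 d=5 new=(29,9) → add node 13 parent=11 cost=27
14. q=(2,20) nearest=5 d=9 new=(8,14) → add node 14 parent=5 cost=12
15. q=(26,15) nearest=13 d=6 new=(26,12) → add node 15 parent=13 cost=30
16. q=(35,7) nearest=13 d=6 new=(32,7) → add node 16 parent=13 cost=30
17. q=(5,9) nearest=12 d=1 new=(5,9) → add node 17 parent=12 cost=7
18. q=(36,7) nearest=16 d=4 new=(35,7) → add node 18 parent=16 cost=33
19. q=(17,6) nearest=4 d=3 new=(17,6) → add node 19 parent=4 cost=15
20. q=(38,1) nearest=16 d=6 new=(35,4) → add node 20 parent=16 cost=33
21. q=(5,3) nearest=6 d=1 new=(5,3) → add node 21 parent=6 cost=3
22. q=(37,9) nearest=18 d=2 new=(37,9) → add node 22 parent=18 cost=35
23. q=(15,7) nearest=4 d=1 new=(15,7) → add node 23 parent=4 cost=13
24. q=(3,13) nearest=17 d=4 new=(3,12) → add node 24 parent=17 cost=10
25. q=(12,16) nearest=14 d=4 new=(11,16) → add node 25 parent=14 cost=15
26. q=(17,5) nearest=19 d=1 new=(17,5) → add node 26 parent=19 cost=16
27. q=(23,2) nearest=10 d=3 new=(23,2) → add node 27 parent=10 cost=24
28. q=(25,15) nearest=15 d=3 new=(25,15) → add node 28 parent=15 cost=33
29. q=(18,6) nearest=19 d=1 new=(18,6) → add node 29 parent=19 cost=16; rewire 27→29 (21<24)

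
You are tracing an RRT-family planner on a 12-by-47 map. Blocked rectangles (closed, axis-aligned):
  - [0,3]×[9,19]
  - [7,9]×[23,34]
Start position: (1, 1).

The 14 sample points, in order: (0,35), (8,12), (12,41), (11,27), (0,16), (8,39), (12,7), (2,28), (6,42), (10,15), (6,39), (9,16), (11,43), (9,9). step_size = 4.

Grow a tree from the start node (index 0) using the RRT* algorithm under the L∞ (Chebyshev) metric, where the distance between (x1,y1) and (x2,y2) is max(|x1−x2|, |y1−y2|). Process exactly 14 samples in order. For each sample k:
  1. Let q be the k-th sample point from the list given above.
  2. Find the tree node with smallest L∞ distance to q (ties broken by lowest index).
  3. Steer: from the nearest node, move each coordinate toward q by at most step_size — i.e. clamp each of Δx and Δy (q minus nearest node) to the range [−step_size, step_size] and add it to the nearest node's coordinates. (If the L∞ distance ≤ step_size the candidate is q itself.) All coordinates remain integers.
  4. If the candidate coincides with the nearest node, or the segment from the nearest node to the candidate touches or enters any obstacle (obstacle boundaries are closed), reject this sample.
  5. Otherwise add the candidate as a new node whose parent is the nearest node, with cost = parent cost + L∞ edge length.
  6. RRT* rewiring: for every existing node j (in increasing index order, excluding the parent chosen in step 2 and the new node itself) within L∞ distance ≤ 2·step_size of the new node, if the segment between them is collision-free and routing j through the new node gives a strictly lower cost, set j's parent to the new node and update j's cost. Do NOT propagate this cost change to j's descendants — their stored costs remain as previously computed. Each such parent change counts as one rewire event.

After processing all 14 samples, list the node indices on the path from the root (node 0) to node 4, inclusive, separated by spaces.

1. q=(0,35) nearest=0 d=34 new=(0,5) → add node 1 parent=0 cost=4
2. q=(8,12) nearest=1 d=8 new=(4,9) → add node 2 parent=1 cost=8
3. q=(12,41) nearest=2 d=32 new=(8,13) → add node 3 parent=2 cost=12
4. q=(11,27) nearest=3 d=14 new=(11,17) → add node 4 parent=3 cost=16
5. q=(0,16) nearest=2 d=7 new=(0,13) → blocked by [0,3]×[9,19], reject
6. q=(8,39) nearest=4 d=22 new=(8,21) → add node 5 parent=4 cost=20
7. q=(12,7) nearest=3 d=6 new=(12,9) → add node 6 parent=3 cost=16
8. q=(2,28) nearest=5 d=7 new=(4,25) → add node 7 parent=5 cost=24
9. q=(6,42) nearest=7 d=17 new=(6,29) → add node 8 parent=7 cost=28
10. q=(10,15) nearest=3 d=2 new=(10,15) → add node 9 parent=3 cost=14
11. q=(6,39) nearest=8 d=10 new=(6,33) → add node 10 parent=8 cost=32
12. q=(9,16) nearest=9 d=1 new=(9,16) → add node 11 parent=9 cost=15
13. q=(11,43) nearest=10 d=10 new=(10,37) → blocked by [7,9]×[23,34], reject
14. q=(9,9) nearest=6 d=3 new=(9,9) → add node 12 parent=6 cost=19

Path: 0 1 2 3 4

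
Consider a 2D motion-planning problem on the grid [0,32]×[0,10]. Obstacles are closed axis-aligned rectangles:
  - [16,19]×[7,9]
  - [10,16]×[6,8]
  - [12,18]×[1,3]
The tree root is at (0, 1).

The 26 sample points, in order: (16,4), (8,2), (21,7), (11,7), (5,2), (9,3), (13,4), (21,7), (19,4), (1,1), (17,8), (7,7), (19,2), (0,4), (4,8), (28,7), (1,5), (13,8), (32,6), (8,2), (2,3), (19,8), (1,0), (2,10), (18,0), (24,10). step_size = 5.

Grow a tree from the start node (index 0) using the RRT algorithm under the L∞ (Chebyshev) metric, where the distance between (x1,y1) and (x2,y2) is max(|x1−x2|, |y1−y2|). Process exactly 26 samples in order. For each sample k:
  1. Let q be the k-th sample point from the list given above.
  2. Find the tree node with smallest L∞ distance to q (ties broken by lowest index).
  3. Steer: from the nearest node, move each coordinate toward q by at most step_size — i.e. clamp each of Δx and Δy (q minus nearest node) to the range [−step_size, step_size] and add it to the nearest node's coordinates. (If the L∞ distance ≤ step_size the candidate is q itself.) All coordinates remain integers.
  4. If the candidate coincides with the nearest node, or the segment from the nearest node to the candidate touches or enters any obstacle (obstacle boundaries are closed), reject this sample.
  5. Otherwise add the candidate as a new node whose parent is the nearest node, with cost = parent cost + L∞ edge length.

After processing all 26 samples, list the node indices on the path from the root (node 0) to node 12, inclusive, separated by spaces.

1. q=(16,4) nearest=0 d=16 new=(5,4) → add node 1 parent=0 cost=5
2. q=(8,2) nearest=1 d=3 new=(8,2) → add node 2 parent=1 cost=8
3. q=(21,7) nearest=2 d=13 new=(13,7) → blocked by [10,16]×[6,8], reject
4. q=(11,7) nearest=2 d=5 new=(11,7) → blocked by [10,16]×[6,8], reject
5. q=(5,2) nearest=1 d=2 new=(5,2) → add node 3 parent=1 cost=7
6. q=(9,3) nearest=2 d=1 new=(9,3) → add node 4 parent=2 cost=9
7. q=(13,4) nearest=4 d=4 new=(13,4) → add node 5 parent=4 cost=13
8. q=(21,7) nearest=5 d=8 new=(18,7) → blocked by [16,19]×[7,9], reject
9. q=(19,4) nearest=5 d=6 new=(18,4) → add node 6 parent=5 cost=18
10. q=(1,1) nearest=0 d=1 new=(1,1) → add node 7 parent=0 cost=1
11. q=(17,8) nearest=5 d=4 new=(17,8) → blocked by [16,19]×[7,9], reject
12. q=(7,7) nearest=1 d=3 new=(7,7) → add node 8 parent=1 cost=8
13. q=(19,2) nearest=6 d=2 new=(19,2) → add node 9 parent=6 cost=20
14. q=(0,4) nearest=0 d=3 new=(0,4) → add node 10 parent=0 cost=3
15. q=(4,8) nearest=8 d=3 new=(4,8) → add node 11 parent=8 cost=11
16. q=(28,7) nearest=9 d=9 new=(24,7) → add node 12 parent=9 cost=25
17. q=(1,5) nearest=10 d=1 new=(1,5) → add node 13 parent=10 cost=4
18. q=(13,8) nearest=5 d=4 new=(13,8) → blocked by [10,16]×[6,8], reject
19. q=(32,6) nearest=12 d=8 new=(29,6) → add node 14 parent=12 cost=30
20. q=(8,2) nearest=2 d=0 → coincident, reject
21. q=(2,3) nearest=0 d=2 new=(2,3) → add node 15 parent=0 cost=2
22. q=(19,8) nearest=6 d=4 new=(19,8) → blocked by [16,19]×[7,9], reject
23. q=(1,0) nearest=0 d=1 new=(1,0) → add node 16 parent=0 cost=1
24. q=(2,10) nearest=11 d=2 new=(2,10) → add node 17 parent=11 cost=13
25. q=(18,0) nearest=9 d=2 new=(18,0) → add node 18 parent=9 cost=22
26. q=(24,10) nearest=12 d=3 new=(24,10) → add node 19 parent=12 cost=28

Path: 0 1 2 4 5 6 9 12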